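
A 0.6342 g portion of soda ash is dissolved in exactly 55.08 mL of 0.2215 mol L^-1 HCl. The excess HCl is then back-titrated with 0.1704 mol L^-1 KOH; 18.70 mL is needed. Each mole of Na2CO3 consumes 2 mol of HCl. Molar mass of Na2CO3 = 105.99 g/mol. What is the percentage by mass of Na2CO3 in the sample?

75.3%

Total n(HCl) added = 0.2215 x 0.05508 = 0.01220 mol.
n(KOH) used = 0.1704 x 0.01870 = 0.003186 mol, which equals the excess n(HCl).
So n(HCl) consumed by the sample = 0.01220 - 0.003186 = 0.009014 mol.
n(Na2CO3) = 0.009014 / 2 = 0.004507 mol.
mass Na2CO3 = 0.004507 x 105.99 = 0.4777 g, so %Na2CO3 = 0.4777/0.6342 x 100 = 75.3%.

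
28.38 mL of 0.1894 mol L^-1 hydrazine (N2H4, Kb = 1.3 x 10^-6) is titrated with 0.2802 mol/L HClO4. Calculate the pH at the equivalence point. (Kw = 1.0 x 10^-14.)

4.53

n(N2H4) = 0.1894 x 0.02838 = 0.005375 mol; V(HClO4) at equivalence = 0.005375/0.2802 = 0.01918 L.
At equivalence the base is fully converted to N2H5+; total volume = 0.04756 L, so [N2H5+] = 0.005375/0.04756 = 0.1130 M.
Ka(N2H5+) = Kw/Kb = 1.0e-14 / 1.3 x 10^-6 = 7.69e-9.
[H^+] = sqrt(Ka x [N2H5+]) = sqrt(7.69e-9 x 0.1130) = 2.95e-5 M.
pH = -log(2.95e-5) = 4.53.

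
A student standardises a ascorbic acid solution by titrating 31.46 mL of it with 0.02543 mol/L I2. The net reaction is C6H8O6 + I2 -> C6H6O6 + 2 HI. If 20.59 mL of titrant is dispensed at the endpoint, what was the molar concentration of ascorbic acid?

0.0166 M

n(I2) = 0.02543 x 0.02059 = 0.0005236 mol.
From the balanced equation, 1 mol I2 reacts with 1 mol ascorbic acid, so n(ascorbic acid) = 0.0005236 x 1/1 = 0.0005236 mol.
[ascorbic acid] = 0.0005236 / 0.03146 L = 0.0166 M.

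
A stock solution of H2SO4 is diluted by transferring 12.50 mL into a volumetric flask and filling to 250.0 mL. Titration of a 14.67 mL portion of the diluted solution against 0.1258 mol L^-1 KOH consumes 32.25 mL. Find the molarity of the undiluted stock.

n(KOH) = 0.1258 x 0.03225 = 0.004057 mol.
n(H2SO4) in the aliquot = 0.004057 x 1/2 = 0.002029 mol.
[diluted H2SO4] = 0.002029 / 0.01467 = 0.1383 M.
Dilution factor = 250.0/12.50 = 20.00, so [stock] = 0.1383 x 20.00 = 2.77 M.

2.77 M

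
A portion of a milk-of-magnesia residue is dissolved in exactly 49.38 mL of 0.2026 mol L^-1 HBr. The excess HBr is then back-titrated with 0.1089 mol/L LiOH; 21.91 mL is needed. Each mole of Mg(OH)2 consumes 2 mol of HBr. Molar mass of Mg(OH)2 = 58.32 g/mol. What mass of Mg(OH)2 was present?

0.222 g

Total n(HBr) added = 0.2026 x 0.04938 = 0.01000 mol.
n(LiOH) used = 0.1089 x 0.02191 = 0.002386 mol, which equals the excess n(HBr).
So n(HBr) consumed by the sample = 0.01000 - 0.002386 = 0.007618 mol.
n(Mg(OH)2) = 0.007618 / 2 = 0.003809 mol.
mass = 0.003809 mol x 58.32 g/mol = 0.222 g.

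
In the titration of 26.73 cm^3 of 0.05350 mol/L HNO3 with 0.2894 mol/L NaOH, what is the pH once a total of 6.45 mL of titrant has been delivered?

12.12

n(acid) = 0.05350 x 0.02673 = 0.001430 mol; n(NaOH) added = 0.2894 x 0.006450 = 0.001867 mol.
Base is in excess by 0.001867 - 0.001430 = 0.0004366 mol in a total volume of 0.03318 L.
[OH^-] = 0.0004366/0.03318 = 0.01316 M, so pOH = 1.88 and pH = 14.00 - 1.88 = 12.12.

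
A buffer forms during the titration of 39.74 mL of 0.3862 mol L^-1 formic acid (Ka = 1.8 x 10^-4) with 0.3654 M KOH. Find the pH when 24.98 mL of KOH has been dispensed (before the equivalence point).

3.91

Initial n(HCOOH) = 0.3862 x 0.03974 = 0.01535 mol.
n(KOH) added = 0.3654 x 0.02498 = 0.009128 mol, converting that many moles of HCOOH to HCOO-.
Remaining n(HCOOH) = 0.006220 mol; n(HCOO-) = 0.009128 mol.
By Henderson-Hasselbalch, pH = pKa + log([A^-]/[HA]) = 3.74 + log(0.009128/0.006220) = 3.74 + (+0.17) = 3.91.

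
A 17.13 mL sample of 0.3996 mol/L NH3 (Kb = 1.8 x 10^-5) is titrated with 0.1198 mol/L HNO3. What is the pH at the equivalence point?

n(NH3) = 0.3996 x 0.01713 = 0.006845 mol; V(HNO3) at equivalence = 0.006845/0.1198 = 0.05714 L.
At equivalence the base is fully converted to NH4+; total volume = 0.07427 L, so [NH4+] = 0.006845/0.07427 = 0.09217 M.
Ka(NH4+) = Kw/Kb = 1.0e-14 / 1.8 x 10^-5 = 5.56e-10.
[H^+] = sqrt(Ka x [NH4+]) = sqrt(5.56e-10 x 0.09217) = 7.16e-6 M.
pH = -log(7.16e-6) = 5.15.

5.15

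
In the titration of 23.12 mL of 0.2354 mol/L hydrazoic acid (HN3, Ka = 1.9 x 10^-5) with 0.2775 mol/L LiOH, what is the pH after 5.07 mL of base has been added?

4.26

Initial n(HN3) = 0.2354 x 0.02312 = 0.005442 mol.
n(LiOH) added = 0.2775 x 0.005070 = 0.001407 mol, converting that many moles of HN3 to N3-.
Remaining n(HN3) = 0.004036 mol; n(N3-) = 0.001407 mol.
By Henderson-Hasselbalch, pH = pKa + log([A^-]/[HA]) = 4.72 + log(0.001407/0.004036) = 4.72 + (-0.46) = 4.26.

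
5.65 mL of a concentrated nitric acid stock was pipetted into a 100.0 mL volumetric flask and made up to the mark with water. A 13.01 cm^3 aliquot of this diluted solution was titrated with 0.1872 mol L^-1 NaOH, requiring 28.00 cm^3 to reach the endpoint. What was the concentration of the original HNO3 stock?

7.13 M

n(NaOH) = 0.1872 x 0.02800 = 0.005242 mol.
n(HNO3) in the aliquot = 0.005242 mol.
[diluted HNO3] = 0.005242 / 0.01301 = 0.4029 M.
Dilution factor = 100.0/5.650 = 17.70, so [stock] = 0.4029 x 17.70 = 7.13 M.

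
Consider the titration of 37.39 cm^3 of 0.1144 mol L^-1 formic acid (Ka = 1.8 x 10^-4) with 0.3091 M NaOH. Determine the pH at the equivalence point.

8.33

n(HCOOH) = 0.1144 x 0.03739 = 0.004277 mol; V(NaOH) at equivalence = 0.004277/0.3091 = 0.01384 L.
At equivalence all the acid is converted to HCOO-; total volume = 0.03739 + 0.01384 = 0.05123 L, so [HCOO-] = 0.004277/0.05123 = 0.08350 M.
Kb = Kw/Ka = 1.0e-14 / 1.8 x 10^-4 = 5.56e-11.
[OH^-] = sqrt(Kb x [HCOO-]) = sqrt(5.56e-11 x 0.08350) = 2.15e-6 M.
pOH = 5.67, so pH = 14.00 - 5.67 = 8.33.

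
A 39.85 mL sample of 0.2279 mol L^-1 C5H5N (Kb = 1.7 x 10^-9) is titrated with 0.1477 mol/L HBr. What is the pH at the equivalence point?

n(C5H5N) = 0.2279 x 0.03985 = 0.009082 mol; V(HBr) at equivalence = 0.009082/0.1477 = 0.06149 L.
At equivalence the base is fully converted to C5H5NH+; total volume = 0.1013 L, so [C5H5NH+] = 0.009082/0.1013 = 0.08962 M.
Ka(C5H5NH+) = Kw/Kb = 1.0e-14 / 1.7 x 10^-9 = 5.88e-6.
[H^+] = sqrt(Ka x [C5H5NH+]) = sqrt(5.88e-6 x 0.08962) = 0.000726 M.
pH = -log(0.000726) = 3.14.

3.14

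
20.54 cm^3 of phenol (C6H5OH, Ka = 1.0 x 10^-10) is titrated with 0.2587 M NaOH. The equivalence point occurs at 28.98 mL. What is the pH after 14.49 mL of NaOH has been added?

14.49 mL is exactly half the equivalence volume (28.98/2), i.e. the half-equivalence point.
There, n(HA) = n(A^-), so pH = pKa = -log(1.0 x 10^-10) = 10.00.

10.00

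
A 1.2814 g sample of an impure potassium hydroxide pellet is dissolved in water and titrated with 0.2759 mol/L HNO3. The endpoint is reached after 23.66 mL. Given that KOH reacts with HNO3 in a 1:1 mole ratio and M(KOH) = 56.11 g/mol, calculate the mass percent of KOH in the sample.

28.6%

n(HNO3) = 0.2759 x 0.02366 = 0.006528 mol.
n(KOH) = 0.006528 / 1 = 0.006528 mol.
mass of KOH = 0.006528 x 56.11 = 0.3663 g.
% purity = 0.3663 / 1.2814 x 100 = 28.6%.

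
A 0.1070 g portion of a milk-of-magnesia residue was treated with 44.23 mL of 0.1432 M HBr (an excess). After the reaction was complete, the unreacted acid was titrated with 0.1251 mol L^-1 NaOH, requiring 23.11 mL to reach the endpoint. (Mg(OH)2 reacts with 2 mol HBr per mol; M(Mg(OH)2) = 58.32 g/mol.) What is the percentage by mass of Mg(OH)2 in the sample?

93.8%

Total n(HBr) added = 0.1432 x 0.04423 = 0.006334 mol.
n(NaOH) used = 0.1251 x 0.02311 = 0.002891 mol, which equals the excess n(HBr).
So n(HBr) consumed by the sample = 0.006334 - 0.002891 = 0.003443 mol.
n(Mg(OH)2) = 0.003443 / 2 = 0.001721 mol.
mass Mg(OH)2 = 0.001721 x 58.32 = 0.1004 g, so %Mg(OH)2 = 0.1004/0.1070 x 100 = 93.8%.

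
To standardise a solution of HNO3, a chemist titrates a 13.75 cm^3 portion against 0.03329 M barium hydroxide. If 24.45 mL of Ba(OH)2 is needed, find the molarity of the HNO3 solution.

n(Ba(OH)2) delivered = 0.03329 x 0.02445 = 0.0008139 mol.
The reaction is 2 HNO3 + 1 Ba(OH)2, so n(HNO3) = 0.0008139 x 2/1 = 0.001628 mol.
[HNO3] = 0.001628 mol / 0.01375 L = 0.118 M.

0.118 M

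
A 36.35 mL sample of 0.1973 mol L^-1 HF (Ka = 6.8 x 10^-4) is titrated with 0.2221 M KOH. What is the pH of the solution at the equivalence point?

n(HF) = 0.1973 x 0.03635 = 0.007172 mol; V(KOH) at equivalence = 0.007172/0.2221 = 0.03229 L.
At equivalence all the acid is converted to F-; total volume = 0.03635 + 0.03229 = 0.06864 L, so [F-] = 0.007172/0.06864 = 0.1045 M.
Kb = Kw/Ka = 1.0e-14 / 6.8 x 10^-4 = 1.47e-11.
[OH^-] = sqrt(Kb x [F-]) = sqrt(1.47e-11 x 0.1045) = 1.24e-6 M.
pOH = 5.91, so pH = 14.00 - 5.91 = 8.09.

8.09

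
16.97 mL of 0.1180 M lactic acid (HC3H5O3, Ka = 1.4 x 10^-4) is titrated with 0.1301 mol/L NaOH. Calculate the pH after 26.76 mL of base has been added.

n(acid) = 0.1180 x 0.01697 = 0.002002 mol; n(NaOH) added = 0.1301 x 0.02676 = 0.003481 mol.
Base is in excess by 0.003481 - 0.002002 = 0.001479 mol in a total volume of 0.04373 L.
[OH^-] = 0.001479/0.04373 = 0.03382 M, so pOH = 1.47 and pH = 14.00 - 1.47 = 12.53.

12.53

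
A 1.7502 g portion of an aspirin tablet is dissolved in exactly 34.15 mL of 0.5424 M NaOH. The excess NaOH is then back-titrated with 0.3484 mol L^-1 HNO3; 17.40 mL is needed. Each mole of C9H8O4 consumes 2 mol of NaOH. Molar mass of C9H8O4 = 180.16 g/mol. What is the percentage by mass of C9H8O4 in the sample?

64.1%

Total n(NaOH) added = 0.5424 x 0.03415 = 0.01852 mol.
n(HNO3) used = 0.3484 x 0.01740 = 0.006062 mol, which equals the excess n(NaOH).
So n(NaOH) consumed by the sample = 0.01852 - 0.006062 = 0.01246 mol.
n(C9H8O4) = 0.01246 / 2 = 0.006230 mol.
mass C9H8O4 = 0.006230 x 180.16 = 1.122 g, so %C9H8O4 = 1.122/1.7502 x 100 = 64.1%.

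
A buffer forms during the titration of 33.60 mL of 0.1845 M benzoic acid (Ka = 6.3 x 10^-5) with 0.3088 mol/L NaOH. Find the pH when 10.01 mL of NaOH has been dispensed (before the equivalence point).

Initial n(C6H5COOH) = 0.1845 x 0.03360 = 0.006199 mol.
n(NaOH) added = 0.3088 x 0.01001 = 0.003091 mol, converting that many moles of C6H5COOH to C6H5COO-.
Remaining n(C6H5COOH) = 0.003108 mol; n(C6H5COO-) = 0.003091 mol.
By Henderson-Hasselbalch, pH = pKa + log([A^-]/[HA]) = 4.20 + log(0.003091/0.003108) = 4.20 + (-0.00) = 4.20.

4.20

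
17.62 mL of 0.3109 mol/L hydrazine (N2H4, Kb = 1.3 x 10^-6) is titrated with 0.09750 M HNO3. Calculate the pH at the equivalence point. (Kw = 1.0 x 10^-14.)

n(N2H4) = 0.3109 x 0.01762 = 0.005478 mol; V(HNO3) at equivalence = 0.005478/0.09750 = 0.05619 L.
At equivalence the base is fully converted to N2H5+; total volume = 0.07381 L, so [N2H5+] = 0.005478/0.07381 = 0.07422 M.
Ka(N2H5+) = Kw/Kb = 1.0e-14 / 1.3 x 10^-6 = 7.69e-9.
[H^+] = sqrt(Ka x [N2H5+]) = sqrt(7.69e-9 x 0.07422) = 2.39e-5 M.
pH = -log(2.39e-5) = 4.62.

4.62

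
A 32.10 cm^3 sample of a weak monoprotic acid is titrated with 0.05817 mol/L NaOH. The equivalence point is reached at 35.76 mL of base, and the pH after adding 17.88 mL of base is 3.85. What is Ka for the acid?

1.4 x 10^-4

17.88 mL is half of the equivalence volume, so this is the half-equivalence point where [HA] = [A^-].
At half-equivalence pH = pKa, so pKa = 3.85.
Ka = 10^(-3.85) = 1.4 x 10^-4.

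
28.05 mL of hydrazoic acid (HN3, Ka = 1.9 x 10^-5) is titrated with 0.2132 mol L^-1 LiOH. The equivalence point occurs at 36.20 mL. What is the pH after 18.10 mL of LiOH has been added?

4.72

18.10 mL is exactly half the equivalence volume (36.20/2), i.e. the half-equivalence point.
There, n(HA) = n(A^-), so pH = pKa = -log(1.9 x 10^-5) = 4.72.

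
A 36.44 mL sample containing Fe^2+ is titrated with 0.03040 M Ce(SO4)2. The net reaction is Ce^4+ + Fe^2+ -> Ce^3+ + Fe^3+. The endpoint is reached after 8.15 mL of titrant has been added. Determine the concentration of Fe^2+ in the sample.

0.00680 M

n(Ce(SO4)2) = 0.03040 x 0.008150 = 0.0002478 mol.
From the balanced equation, 1 mol Ce(SO4)2 reacts with 1 mol Fe^2+, so n(Fe^2+) = 0.0002478 x 1/1 = 0.0002478 mol.
[Fe^2+] = 0.0002478 / 0.03644 L = 0.00680 M.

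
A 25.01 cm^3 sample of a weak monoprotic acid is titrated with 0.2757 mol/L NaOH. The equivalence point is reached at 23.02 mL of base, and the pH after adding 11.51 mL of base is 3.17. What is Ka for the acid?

11.51 mL is half of the equivalence volume, so this is the half-equivalence point where [HA] = [A^-].
At half-equivalence pH = pKa, so pKa = 3.17.
Ka = 10^(-3.17) = 6.8 x 10^-4.

6.8 x 10^-4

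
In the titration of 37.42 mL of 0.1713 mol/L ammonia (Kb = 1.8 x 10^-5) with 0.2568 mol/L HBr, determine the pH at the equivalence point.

n(NH3) = 0.1713 x 0.03742 = 0.006410 mol; V(HBr) at equivalence = 0.006410/0.2568 = 0.02496 L.
At equivalence the base is fully converted to NH4+; total volume = 0.06238 L, so [NH4+] = 0.006410/0.06238 = 0.1028 M.
Ka(NH4+) = Kw/Kb = 1.0e-14 / 1.8 x 10^-5 = 5.56e-10.
[H^+] = sqrt(Ka x [NH4+]) = sqrt(5.56e-10 x 0.1028) = 7.56e-6 M.
pH = -log(7.56e-6) = 5.12.

5.12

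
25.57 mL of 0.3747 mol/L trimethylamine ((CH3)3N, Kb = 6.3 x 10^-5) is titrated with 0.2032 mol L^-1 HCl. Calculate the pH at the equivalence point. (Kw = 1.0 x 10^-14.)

5.34

n((CH3)3N) = 0.3747 x 0.02557 = 0.009581 mol; V(HCl) at equivalence = 0.009581/0.2032 = 0.04715 L.
At equivalence the base is fully converted to (CH3)3NH+; total volume = 0.07272 L, so [(CH3)3NH+] = 0.009581/0.07272 = 0.1318 M.
Ka((CH3)3NH+) = Kw/Kb = 1.0e-14 / 6.3 x 10^-5 = 1.59e-10.
[H^+] = sqrt(Ka x [(CH3)3NH+]) = sqrt(1.59e-10 x 0.1318) = 4.57e-6 M.
pH = -log(4.57e-6) = 5.34.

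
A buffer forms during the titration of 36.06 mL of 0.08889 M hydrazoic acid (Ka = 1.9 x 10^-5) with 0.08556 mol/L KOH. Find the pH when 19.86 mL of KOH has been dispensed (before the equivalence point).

4.77

Initial n(HN3) = 0.08889 x 0.03606 = 0.003205 mol.
n(KOH) added = 0.08556 x 0.01986 = 0.001699 mol, converting that many moles of HN3 to N3-.
Remaining n(HN3) = 0.001506 mol; n(N3-) = 0.001699 mol.
By Henderson-Hasselbalch, pH = pKa + log([A^-]/[HA]) = 4.72 + log(0.001699/0.001506) = 4.72 + (+0.05) = 4.77.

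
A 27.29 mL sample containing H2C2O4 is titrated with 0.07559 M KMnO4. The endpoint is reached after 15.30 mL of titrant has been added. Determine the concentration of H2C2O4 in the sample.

0.106 M

n(KMnO4) = 0.07559 x 0.01530 = 0.001157 mol.
From the balanced equation, 2 mol KMnO4 reacts with 5 mol H2C2O4, so n(H2C2O4) = 0.001157 x 5/2 = 0.002891 mol.
[H2C2O4] = 0.002891 / 0.02729 L = 0.106 M.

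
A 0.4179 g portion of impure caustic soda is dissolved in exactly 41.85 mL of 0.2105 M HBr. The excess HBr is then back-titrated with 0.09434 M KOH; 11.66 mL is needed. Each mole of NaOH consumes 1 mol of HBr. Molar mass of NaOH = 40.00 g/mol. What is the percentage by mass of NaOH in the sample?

Total n(HBr) added = 0.2105 x 0.04185 = 0.008809 mol.
n(KOH) used = 0.09434 x 0.01166 = 0.001100 mol, which equals the excess n(HBr).
So n(HBr) consumed by the sample = 0.008809 - 0.001100 = 0.007709 mol.
n(NaOH) = 0.007709 / 1 = 0.007709 mol.
mass NaOH = 0.007709 x 40.00 = 0.3084 g, so %NaOH = 0.3084/0.4179 x 100 = 73.8%.

73.8%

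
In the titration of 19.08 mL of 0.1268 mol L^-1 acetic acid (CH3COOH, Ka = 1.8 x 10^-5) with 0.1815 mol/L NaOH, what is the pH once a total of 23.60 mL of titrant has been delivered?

12.64

n(acid) = 0.1268 x 0.01908 = 0.002419 mol; n(NaOH) added = 0.1815 x 0.02360 = 0.004283 mol.
Base is in excess by 0.004283 - 0.002419 = 0.001864 mol in a total volume of 0.04268 L.
[OH^-] = 0.001864/0.04268 = 0.04368 M, so pOH = 1.36 and pH = 14.00 - 1.36 = 12.64.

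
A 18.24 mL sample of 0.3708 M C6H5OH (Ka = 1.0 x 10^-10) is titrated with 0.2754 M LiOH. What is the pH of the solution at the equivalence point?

n(C6H5OH) = 0.3708 x 0.01824 = 0.006763 mol; V(LiOH) at equivalence = 0.006763/0.2754 = 0.02456 L.
At equivalence all the acid is converted to C6H5O-; total volume = 0.01824 + 0.02456 = 0.04280 L, so [C6H5O-] = 0.006763/0.04280 = 0.1580 M.
Kb = Kw/Ka = 1.0e-14 / 1.0 x 10^-10 = 0.000100.
[OH^-] = sqrt(Kb x [C6H5O-]) = sqrt(0.000100 x 0.1580) = 0.00398 M.
pOH = 2.40, so pH = 14.00 - 2.40 = 11.60.

11.60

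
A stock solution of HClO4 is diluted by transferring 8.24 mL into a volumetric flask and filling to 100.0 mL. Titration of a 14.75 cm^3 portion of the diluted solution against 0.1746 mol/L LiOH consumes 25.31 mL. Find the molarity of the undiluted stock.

3.64 M

n(LiOH) = 0.1746 x 0.02531 = 0.004419 mol.
n(HClO4) in the aliquot = 0.004419 mol.
[diluted HClO4] = 0.004419 / 0.01475 = 0.2996 M.
Dilution factor = 100.0/8.240 = 12.14, so [stock] = 0.2996 x 12.14 = 3.64 M.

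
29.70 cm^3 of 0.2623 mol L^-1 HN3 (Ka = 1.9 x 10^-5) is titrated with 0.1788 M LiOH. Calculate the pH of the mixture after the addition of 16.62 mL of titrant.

Initial n(HN3) = 0.2623 x 0.02970 = 0.007790 mol.
n(LiOH) added = 0.1788 x 0.01662 = 0.002972 mol, converting that many moles of HN3 to N3-.
Remaining n(HN3) = 0.004819 mol; n(N3-) = 0.002972 mol.
By Henderson-Hasselbalch, pH = pKa + log([A^-]/[HA]) = 4.72 + log(0.002972/0.004819) = 4.72 + (-0.21) = 4.51.

4.51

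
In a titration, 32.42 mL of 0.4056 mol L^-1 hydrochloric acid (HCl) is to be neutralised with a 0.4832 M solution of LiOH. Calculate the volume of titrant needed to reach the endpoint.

27.2 mL

n(HCl) = 0.4056 mol/L x 0.03242 L = 0.01315 mol.
At equivalence n(LiOH) = n(HCl) = 0.01315 mol.
V(LiOH) = 0.01315 / 0.4832 = 0.02721 L = 27.2 mL.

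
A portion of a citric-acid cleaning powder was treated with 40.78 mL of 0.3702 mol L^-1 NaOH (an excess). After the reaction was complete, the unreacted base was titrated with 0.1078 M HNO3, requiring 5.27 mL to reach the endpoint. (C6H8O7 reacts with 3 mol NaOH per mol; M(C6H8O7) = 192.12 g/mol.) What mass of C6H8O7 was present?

Total n(NaOH) added = 0.3702 x 0.04078 = 0.01510 mol.
n(HNO3) used = 0.1078 x 0.005270 = 0.0005681 mol, which equals the excess n(NaOH).
So n(NaOH) consumed by the sample = 0.01510 - 0.0005681 = 0.01453 mol.
n(C6H8O7) = 0.01453 / 3 = 0.004843 mol.
mass = 0.004843 mol x 192.12 g/mol = 0.930 g.

0.930 g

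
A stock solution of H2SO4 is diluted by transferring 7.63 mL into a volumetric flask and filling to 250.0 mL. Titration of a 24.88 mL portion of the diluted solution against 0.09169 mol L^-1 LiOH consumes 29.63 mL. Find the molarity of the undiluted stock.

n(LiOH) = 0.09169 x 0.02963 = 0.002717 mol.
n(H2SO4) in the aliquot = 0.002717 x 1/2 = 0.001358 mol.
[diluted H2SO4] = 0.001358 / 0.02488 = 0.05460 M.
Dilution factor = 250.0/7.630 = 32.77, so [stock] = 0.05460 x 32.77 = 1.79 M.

1.79 M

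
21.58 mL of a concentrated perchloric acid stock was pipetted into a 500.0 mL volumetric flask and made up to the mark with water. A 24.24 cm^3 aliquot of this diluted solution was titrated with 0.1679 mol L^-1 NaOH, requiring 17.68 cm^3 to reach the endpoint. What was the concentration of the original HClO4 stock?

n(NaOH) = 0.1679 x 0.01768 = 0.002968 mol.
n(HClO4) in the aliquot = 0.002968 mol.
[diluted HClO4] = 0.002968 / 0.02424 = 0.1225 M.
Dilution factor = 500.0/21.58 = 23.17, so [stock] = 0.1225 x 23.17 = 2.84 M.

2.84 M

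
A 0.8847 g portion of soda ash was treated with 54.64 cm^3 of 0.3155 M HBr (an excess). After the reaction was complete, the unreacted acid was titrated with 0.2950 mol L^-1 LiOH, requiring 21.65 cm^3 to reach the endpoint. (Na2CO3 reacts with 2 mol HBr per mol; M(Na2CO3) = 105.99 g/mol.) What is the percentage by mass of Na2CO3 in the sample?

Total n(HBr) added = 0.3155 x 0.05464 = 0.01724 mol.
n(LiOH) used = 0.2950 x 0.02165 = 0.006387 mol, which equals the excess n(HBr).
So n(HBr) consumed by the sample = 0.01724 - 0.006387 = 0.01085 mol.
n(Na2CO3) = 0.01085 / 2 = 0.005426 mol.
mass Na2CO3 = 0.005426 x 105.99 = 0.5751 g, so %Na2CO3 = 0.5751/0.8847 x 100 = 65.0%.

65.0%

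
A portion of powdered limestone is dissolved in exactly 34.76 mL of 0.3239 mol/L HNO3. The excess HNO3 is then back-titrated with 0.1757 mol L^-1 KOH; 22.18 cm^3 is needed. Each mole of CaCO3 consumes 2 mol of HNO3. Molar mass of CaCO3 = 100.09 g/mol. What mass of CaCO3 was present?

0.368 g

Total n(HNO3) added = 0.3239 x 0.03476 = 0.01126 mol.
n(KOH) used = 0.1757 x 0.02218 = 0.003897 mol, which equals the excess n(HNO3).
So n(HNO3) consumed by the sample = 0.01126 - 0.003897 = 0.007362 mol.
n(CaCO3) = 0.007362 / 2 = 0.003681 mol.
mass = 0.003681 mol x 100.09 g/mol = 0.368 g.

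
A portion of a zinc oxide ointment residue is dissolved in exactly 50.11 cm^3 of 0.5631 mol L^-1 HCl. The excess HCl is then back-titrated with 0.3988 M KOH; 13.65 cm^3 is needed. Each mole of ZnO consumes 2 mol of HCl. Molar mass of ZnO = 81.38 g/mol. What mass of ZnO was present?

Total n(HCl) added = 0.5631 x 0.05011 = 0.02822 mol.
n(KOH) used = 0.3988 x 0.01365 = 0.005444 mol, which equals the excess n(HCl).
So n(HCl) consumed by the sample = 0.02822 - 0.005444 = 0.02277 mol.
n(ZnO) = 0.02277 / 2 = 0.01139 mol.
mass = 0.01139 mol x 81.38 g/mol = 0.927 g.

0.927 g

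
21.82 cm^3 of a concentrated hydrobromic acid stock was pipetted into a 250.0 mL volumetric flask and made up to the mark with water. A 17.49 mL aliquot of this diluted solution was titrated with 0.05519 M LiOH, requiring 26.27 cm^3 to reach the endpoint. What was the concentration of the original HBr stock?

n(LiOH) = 0.05519 x 0.02627 = 0.001450 mol.
n(HBr) in the aliquot = 0.001450 mol.
[diluted HBr] = 0.001450 / 0.01749 = 0.08290 M.
Dilution factor = 250.0/21.82 = 11.46, so [stock] = 0.08290 x 11.46 = 0.950 M.

0.950 M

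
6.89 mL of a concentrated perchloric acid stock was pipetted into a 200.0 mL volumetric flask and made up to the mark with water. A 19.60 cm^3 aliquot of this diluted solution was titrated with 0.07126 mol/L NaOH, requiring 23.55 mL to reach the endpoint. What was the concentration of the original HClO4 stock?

n(NaOH) = 0.07126 x 0.02355 = 0.001678 mol.
n(HClO4) in the aliquot = 0.001678 mol.
[diluted HClO4] = 0.001678 / 0.01960 = 0.08562 M.
Dilution factor = 200.0/6.890 = 29.03, so [stock] = 0.08562 x 29.03 = 2.49 M.

2.49 M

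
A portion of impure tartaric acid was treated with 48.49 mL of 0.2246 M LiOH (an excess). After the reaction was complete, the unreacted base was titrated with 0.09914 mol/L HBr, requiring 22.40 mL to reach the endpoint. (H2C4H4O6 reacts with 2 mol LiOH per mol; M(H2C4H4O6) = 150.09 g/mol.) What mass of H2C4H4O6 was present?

Total n(LiOH) added = 0.2246 x 0.04849 = 0.01089 mol.
n(HBr) used = 0.09914 x 0.02240 = 0.002221 mol, which equals the excess n(LiOH).
So n(LiOH) consumed by the sample = 0.01089 - 0.002221 = 0.008670 mol.
n(H2C4H4O6) = 0.008670 / 2 = 0.004335 mol.
mass = 0.004335 mol x 150.09 g/mol = 0.651 g.

0.651 g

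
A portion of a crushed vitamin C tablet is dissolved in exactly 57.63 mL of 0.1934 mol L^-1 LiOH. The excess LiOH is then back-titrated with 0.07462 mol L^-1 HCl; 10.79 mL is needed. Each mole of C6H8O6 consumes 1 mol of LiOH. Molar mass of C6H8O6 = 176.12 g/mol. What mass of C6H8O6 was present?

1.82 g

Total n(LiOH) added = 0.1934 x 0.05763 = 0.01115 mol.
n(HCl) used = 0.07462 x 0.01079 = 0.0008051 mol, which equals the excess n(LiOH).
So n(LiOH) consumed by the sample = 0.01115 - 0.0008051 = 0.01034 mol.
n(C6H8O6) = 0.01034 / 1 = 0.01034 mol.
mass = 0.01034 mol x 176.12 g/mol = 1.82 g.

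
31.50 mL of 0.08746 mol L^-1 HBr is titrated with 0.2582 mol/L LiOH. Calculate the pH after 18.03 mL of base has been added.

12.58

n(acid) = 0.08746 x 0.03150 = 0.002755 mol; n(LiOH) added = 0.2582 x 0.01803 = 0.004655 mol.
Base is in excess by 0.004655 - 0.002755 = 0.001900 mol in a total volume of 0.04953 L.
[OH^-] = 0.001900/0.04953 = 0.03837 M, so pOH = 1.42 and pH = 14.00 - 1.42 = 12.58.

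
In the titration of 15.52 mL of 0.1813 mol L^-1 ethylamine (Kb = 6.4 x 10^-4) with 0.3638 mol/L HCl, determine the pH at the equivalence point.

n(C2H5NH2) = 0.1813 x 0.01552 = 0.002814 mol; V(HCl) at equivalence = 0.002814/0.3638 = 0.007734 L.
At equivalence the base is fully converted to C2H5NH3+; total volume = 0.02325 L, so [C2H5NH3+] = 0.002814/0.02325 = 0.1210 M.
Ka(C2H5NH3+) = Kw/Kb = 1.0e-14 / 6.4 x 10^-4 = 1.56e-11.
[H^+] = sqrt(Ka x [C2H5NH3+]) = sqrt(1.56e-11 x 0.1210) = 1.37e-6 M.
pH = -log(1.37e-6) = 5.86.

5.86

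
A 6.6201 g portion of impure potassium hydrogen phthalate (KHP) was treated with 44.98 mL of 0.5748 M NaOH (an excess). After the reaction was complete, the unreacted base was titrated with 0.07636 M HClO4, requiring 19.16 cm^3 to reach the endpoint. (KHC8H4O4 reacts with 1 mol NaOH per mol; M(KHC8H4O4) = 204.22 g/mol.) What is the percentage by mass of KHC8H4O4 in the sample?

75.2%

Total n(NaOH) added = 0.5748 x 0.04498 = 0.02585 mol.
n(HClO4) used = 0.07636 x 0.01916 = 0.001463 mol, which equals the excess n(NaOH).
So n(NaOH) consumed by the sample = 0.02585 - 0.001463 = 0.02439 mol.
n(KHC8H4O4) = 0.02439 / 1 = 0.02439 mol.
mass KHC8H4O4 = 0.02439 x 204.22 = 4.981 g, so %KHC8H4O4 = 4.981/6.6201 x 100 = 75.2%.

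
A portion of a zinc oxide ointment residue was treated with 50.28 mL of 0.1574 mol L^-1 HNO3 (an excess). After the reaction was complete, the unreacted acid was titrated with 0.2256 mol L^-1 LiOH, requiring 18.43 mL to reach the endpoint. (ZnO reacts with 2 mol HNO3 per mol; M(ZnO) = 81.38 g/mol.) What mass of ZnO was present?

Total n(HNO3) added = 0.1574 x 0.05028 = 0.007914 mol.
n(LiOH) used = 0.2256 x 0.01843 = 0.004158 mol, which equals the excess n(HNO3).
So n(HNO3) consumed by the sample = 0.007914 - 0.004158 = 0.003756 mol.
n(ZnO) = 0.003756 / 2 = 0.001878 mol.
mass = 0.001878 mol x 81.38 g/mol = 0.153 g.

0.153 g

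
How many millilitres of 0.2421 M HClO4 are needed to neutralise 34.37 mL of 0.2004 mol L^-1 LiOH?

n(LiOH) = 0.2004 mol/L x 0.03437 L = 0.006888 mol.
At equivalence n(HClO4) = n(LiOH) = 0.006888 mol.
V(HClO4) = 0.006888 / 0.2421 = 0.02845 L = 28.5 mL.

28.5 mL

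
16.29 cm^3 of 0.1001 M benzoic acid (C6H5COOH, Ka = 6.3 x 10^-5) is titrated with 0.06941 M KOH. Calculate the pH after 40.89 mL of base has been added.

12.32

n(acid) = 0.1001 x 0.01629 = 0.001631 mol; n(KOH) added = 0.06941 x 0.04089 = 0.002838 mol.
Base is in excess by 0.002838 - 0.001631 = 0.001208 mol in a total volume of 0.05718 L.
[OH^-] = 0.001208/0.05718 = 0.02112 M, so pOH = 1.68 and pH = 14.00 - 1.68 = 12.32.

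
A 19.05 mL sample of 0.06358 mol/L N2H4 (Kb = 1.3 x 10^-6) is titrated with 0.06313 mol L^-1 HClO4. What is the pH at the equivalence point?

4.81

n(N2H4) = 0.06358 x 0.01905 = 0.001211 mol; V(HClO4) at equivalence = 0.001211/0.06313 = 0.01919 L.
At equivalence the base is fully converted to N2H5+; total volume = 0.03824 L, so [N2H5+] = 0.001211/0.03824 = 0.03168 M.
Ka(N2H5+) = Kw/Kb = 1.0e-14 / 1.3 x 10^-6 = 7.69e-9.
[H^+] = sqrt(Ka x [N2H5+]) = sqrt(7.69e-9 x 0.03168) = 1.56e-5 M.
pH = -log(1.56e-5) = 4.81.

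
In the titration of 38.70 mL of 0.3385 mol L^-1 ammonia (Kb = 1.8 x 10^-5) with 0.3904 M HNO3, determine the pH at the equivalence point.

n(NH3) = 0.3385 x 0.03870 = 0.01310 mol; V(HNO3) at equivalence = 0.01310/0.3904 = 0.03356 L.
At equivalence the base is fully converted to NH4+; total volume = 0.07226 L, so [NH4+] = 0.01310/0.07226 = 0.1813 M.
Ka(NH4+) = Kw/Kb = 1.0e-14 / 1.8 x 10^-5 = 5.56e-10.
[H^+] = sqrt(Ka x [NH4+]) = sqrt(5.56e-10 x 0.1813) = 1.00e-5 M.
pH = -log(1.00e-5) = 5.00.

5.00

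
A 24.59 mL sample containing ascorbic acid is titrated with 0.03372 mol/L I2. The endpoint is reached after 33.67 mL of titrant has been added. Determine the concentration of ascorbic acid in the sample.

0.0462 M

n(I2) = 0.03372 x 0.03367 = 0.001135 mol.
From the balanced equation, 1 mol I2 reacts with 1 mol ascorbic acid, so n(ascorbic acid) = 0.001135 x 1/1 = 0.001135 mol.
[ascorbic acid] = 0.001135 / 0.02459 L = 0.0462 M.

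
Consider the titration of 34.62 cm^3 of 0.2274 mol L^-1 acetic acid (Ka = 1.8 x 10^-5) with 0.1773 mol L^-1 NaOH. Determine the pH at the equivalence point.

n(CH3COOH) = 0.2274 x 0.03462 = 0.007873 mol; V(NaOH) at equivalence = 0.007873/0.1773 = 0.04440 L.
At equivalence all the acid is converted to CH3COO-; total volume = 0.03462 + 0.04440 = 0.07902 L, so [CH3COO-] = 0.007873/0.07902 = 0.09962 M.
Kb = Kw/Ka = 1.0e-14 / 1.8 x 10^-5 = 5.56e-10.
[OH^-] = sqrt(Kb x [CH3COO-]) = sqrt(5.56e-10 x 0.09962) = 7.44e-6 M.
pOH = 5.13, so pH = 14.00 - 5.13 = 8.87.

8.87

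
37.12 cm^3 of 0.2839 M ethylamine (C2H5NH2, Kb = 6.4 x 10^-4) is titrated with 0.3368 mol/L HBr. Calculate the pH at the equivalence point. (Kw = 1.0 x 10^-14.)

5.81

n(C2H5NH2) = 0.2839 x 0.03712 = 0.01054 mol; V(HBr) at equivalence = 0.01054/0.3368 = 0.03129 L.
At equivalence the base is fully converted to C2H5NH3+; total volume = 0.06841 L, so [C2H5NH3+] = 0.01054/0.06841 = 0.1540 M.
Ka(C2H5NH3+) = Kw/Kb = 1.0e-14 / 6.4 x 10^-4 = 1.56e-11.
[H^+] = sqrt(Ka x [C2H5NH3+]) = sqrt(1.56e-11 x 0.1540) = 1.55e-6 M.
pH = -log(1.55e-6) = 5.81.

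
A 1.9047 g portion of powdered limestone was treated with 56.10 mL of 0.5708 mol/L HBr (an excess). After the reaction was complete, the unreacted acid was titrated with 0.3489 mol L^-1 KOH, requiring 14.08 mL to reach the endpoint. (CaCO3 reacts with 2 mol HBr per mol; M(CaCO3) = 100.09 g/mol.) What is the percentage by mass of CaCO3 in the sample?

Total n(HBr) added = 0.5708 x 0.05610 = 0.03202 mol.
n(KOH) used = 0.3489 x 0.01408 = 0.004913 mol, which equals the excess n(HBr).
So n(HBr) consumed by the sample = 0.03202 - 0.004913 = 0.02711 mol.
n(CaCO3) = 0.02711 / 2 = 0.01355 mol.
mass CaCO3 = 0.01355 x 100.09 = 1.357 g, so %CaCO3 = 1.357/1.9047 x 100 = 71.2%.

71.2%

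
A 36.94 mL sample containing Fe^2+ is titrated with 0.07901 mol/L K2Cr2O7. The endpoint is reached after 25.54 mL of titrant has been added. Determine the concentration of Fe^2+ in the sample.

n(K2Cr2O7) = 0.07901 x 0.02554 = 0.002018 mol.
From the balanced equation, 1 mol K2Cr2O7 reacts with 6 mol Fe^2+, so n(Fe^2+) = 0.002018 x 6/1 = 0.01211 mol.
[Fe^2+] = 0.01211 / 0.03694 L = 0.328 M.

0.328 M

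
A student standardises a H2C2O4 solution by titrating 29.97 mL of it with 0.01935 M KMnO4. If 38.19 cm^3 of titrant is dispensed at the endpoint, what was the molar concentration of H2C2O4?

0.0616 M

n(KMnO4) = 0.01935 x 0.03819 = 0.0007390 mol.
From the balanced equation, 2 mol KMnO4 reacts with 5 mol H2C2O4, so n(H2C2O4) = 0.0007390 x 5/2 = 0.001847 mol.
[H2C2O4] = 0.001847 / 0.02997 L = 0.0616 M.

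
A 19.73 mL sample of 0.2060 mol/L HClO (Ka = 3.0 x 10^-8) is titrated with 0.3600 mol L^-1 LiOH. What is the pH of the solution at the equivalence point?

10.32

n(HClO) = 0.2060 x 0.01973 = 0.004064 mol; V(LiOH) at equivalence = 0.004064/0.3600 = 0.01129 L.
At equivalence all the acid is converted to ClO-; total volume = 0.01973 + 0.01129 = 0.03102 L, so [ClO-] = 0.004064/0.03102 = 0.1310 M.
Kb = Kw/Ka = 1.0e-14 / 3.0 x 10^-8 = 3.33e-7.
[OH^-] = sqrt(Kb x [ClO-]) = sqrt(3.33e-7 x 0.1310) = 0.000209 M.
pOH = 3.68, so pH = 14.00 - 3.68 = 10.32.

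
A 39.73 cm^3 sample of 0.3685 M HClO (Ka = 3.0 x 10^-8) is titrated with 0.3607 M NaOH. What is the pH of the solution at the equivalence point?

n(HClO) = 0.3685 x 0.03973 = 0.01464 mol; V(NaOH) at equivalence = 0.01464/0.3607 = 0.04059 L.
At equivalence all the acid is converted to ClO-; total volume = 0.03973 + 0.04059 = 0.08032 L, so [ClO-] = 0.01464/0.08032 = 0.1823 M.
Kb = Kw/Ka = 1.0e-14 / 3.0 x 10^-8 = 3.33e-7.
[OH^-] = sqrt(Kb x [ClO-]) = sqrt(3.33e-7 x 0.1823) = 0.000246 M.
pOH = 3.61, so pH = 14.00 - 3.61 = 10.39.

10.39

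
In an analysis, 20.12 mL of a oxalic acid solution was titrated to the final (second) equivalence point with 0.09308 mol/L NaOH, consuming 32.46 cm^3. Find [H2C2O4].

0.0751 M

n(NaOH) = 0.09308 x 0.03246 = 0.003021 mol.
At the final (second) equivalence point, 2 mol OH^- react per mol H2C2O4, so n(H2C2O4) = 0.003021 / 2 = 0.001511 mol.
[H2C2O4] = 0.001511 / 0.02012 L = 0.0751 M.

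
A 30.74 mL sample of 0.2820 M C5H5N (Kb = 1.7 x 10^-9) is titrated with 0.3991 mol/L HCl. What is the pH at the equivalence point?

3.01

n(C5H5N) = 0.2820 x 0.03074 = 0.008669 mol; V(HCl) at equivalence = 0.008669/0.3991 = 0.02172 L.
At equivalence the base is fully converted to C5H5NH+; total volume = 0.05246 L, so [C5H5NH+] = 0.008669/0.05246 = 0.1652 M.
Ka(C5H5NH+) = Kw/Kb = 1.0e-14 / 1.7 x 10^-9 = 5.88e-6.
[H^+] = sqrt(Ka x [C5H5NH+]) = sqrt(5.88e-6 x 0.1652) = 0.000986 M.
pH = -log(0.000986) = 3.01.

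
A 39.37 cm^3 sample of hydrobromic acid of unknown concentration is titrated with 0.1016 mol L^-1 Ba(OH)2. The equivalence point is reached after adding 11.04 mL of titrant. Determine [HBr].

0.0570 M

n(Ba(OH)2) delivered = 0.1016 x 0.01104 = 0.001122 mol.
The reaction is 2 HBr + 1 Ba(OH)2, so n(HBr) = 0.001122 x 2/1 = 0.002243 mol.
[HBr] = 0.002243 mol / 0.03937 L = 0.0570 M.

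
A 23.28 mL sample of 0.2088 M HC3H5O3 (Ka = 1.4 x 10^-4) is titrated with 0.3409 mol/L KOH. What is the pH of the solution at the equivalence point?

8.48

n(HC3H5O3) = 0.2088 x 0.02328 = 0.004861 mol; V(KOH) at equivalence = 0.004861/0.3409 = 0.01426 L.
At equivalence all the acid is converted to C3H5O3-; total volume = 0.02328 + 0.01426 = 0.03754 L, so [C3H5O3-] = 0.004861/0.03754 = 0.1295 M.
Kb = Kw/Ka = 1.0e-14 / 1.4 x 10^-4 = 7.14e-11.
[OH^-] = sqrt(Kb x [C3H5O3-]) = sqrt(7.14e-11 x 0.1295) = 3.04e-6 M.
pOH = 5.52, so pH = 14.00 - 5.52 = 8.48.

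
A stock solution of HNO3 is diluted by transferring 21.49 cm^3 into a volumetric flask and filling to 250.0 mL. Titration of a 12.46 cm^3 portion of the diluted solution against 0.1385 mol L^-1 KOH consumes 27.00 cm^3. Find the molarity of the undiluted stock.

3.49 M

n(KOH) = 0.1385 x 0.02700 = 0.003740 mol.
n(HNO3) in the aliquot = 0.003740 mol.
[diluted HNO3] = 0.003740 / 0.01246 = 0.3001 M.
Dilution factor = 250.0/21.49 = 11.63, so [stock] = 0.3001 x 11.63 = 3.49 M.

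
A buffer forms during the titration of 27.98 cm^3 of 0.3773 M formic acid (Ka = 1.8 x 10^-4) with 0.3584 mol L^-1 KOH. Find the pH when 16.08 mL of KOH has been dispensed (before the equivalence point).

3.82

Initial n(HCOOH) = 0.3773 x 0.02798 = 0.01056 mol.
n(KOH) added = 0.3584 x 0.01608 = 0.005763 mol, converting that many moles of HCOOH to HCOO-.
Remaining n(HCOOH) = 0.004794 mol; n(HCOO-) = 0.005763 mol.
By Henderson-Hasselbalch, pH = pKa + log([A^-]/[HA]) = 3.74 + log(0.005763/0.004794) = 3.74 + (+0.08) = 3.82.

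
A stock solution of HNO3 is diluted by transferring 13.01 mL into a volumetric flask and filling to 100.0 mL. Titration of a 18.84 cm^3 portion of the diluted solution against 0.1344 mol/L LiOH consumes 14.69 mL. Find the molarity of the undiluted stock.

n(LiOH) = 0.1344 x 0.01469 = 0.001974 mol.
n(HNO3) in the aliquot = 0.001974 mol.
[diluted HNO3] = 0.001974 / 0.01884 = 0.1048 M.
Dilution factor = 100.0/13.01 = 7.686, so [stock] = 0.1048 x 7.686 = 0.805 M.

0.805 M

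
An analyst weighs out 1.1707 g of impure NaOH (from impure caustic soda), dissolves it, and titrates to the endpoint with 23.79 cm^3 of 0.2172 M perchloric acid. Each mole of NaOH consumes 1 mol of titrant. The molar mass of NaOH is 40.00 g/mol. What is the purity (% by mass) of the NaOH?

17.7%

n(HClO4) = 0.2172 x 0.02379 = 0.005167 mol.
n(NaOH) = 0.005167 / 1 = 0.005167 mol.
mass of NaOH = 0.005167 x 40.00 = 0.2067 g.
% purity = 0.2067 / 1.1707 x 100 = 17.7%.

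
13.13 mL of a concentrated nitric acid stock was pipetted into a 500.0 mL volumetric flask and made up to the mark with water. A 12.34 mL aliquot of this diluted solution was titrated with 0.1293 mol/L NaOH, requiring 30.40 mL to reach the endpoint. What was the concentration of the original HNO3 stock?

n(NaOH) = 0.1293 x 0.03040 = 0.003931 mol.
n(HNO3) in the aliquot = 0.003931 mol.
[diluted HNO3] = 0.003931 / 0.01234 = 0.3185 M.
Dilution factor = 500.0/13.13 = 38.08, so [stock] = 0.3185 x 38.08 = 12.1 M.

12.1 M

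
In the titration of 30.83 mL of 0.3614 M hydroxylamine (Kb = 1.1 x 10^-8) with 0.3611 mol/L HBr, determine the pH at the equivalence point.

n(NH2OH) = 0.3614 x 0.03083 = 0.01114 mol; V(HBr) at equivalence = 0.01114/0.3611 = 0.03086 L.
At equivalence the base is fully converted to NH3OH+; total volume = 0.06169 L, so [NH3OH+] = 0.01114/0.06169 = 0.1806 M.
Ka(NH3OH+) = Kw/Kb = 1.0e-14 / 1.1 x 10^-8 = 9.09e-7.
[H^+] = sqrt(Ka x [NH3OH+]) = sqrt(9.09e-7 x 0.1806) = 0.000405 M.
pH = -log(0.000405) = 3.39.

3.39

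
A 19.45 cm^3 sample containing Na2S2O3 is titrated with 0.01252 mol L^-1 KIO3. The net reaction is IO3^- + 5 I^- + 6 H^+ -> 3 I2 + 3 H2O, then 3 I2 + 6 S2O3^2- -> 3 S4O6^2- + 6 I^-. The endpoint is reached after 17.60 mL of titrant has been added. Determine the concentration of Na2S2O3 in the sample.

n(KIO3) = 0.01252 x 0.01760 = 0.0002204 mol.
From the balanced equation, 1 mol KIO3 reacts with 6 mol Na2S2O3, so n(Na2S2O3) = 0.0002204 x 6/1 = 0.001322 mol.
[Na2S2O3] = 0.001322 / 0.01945 L = 0.0680 M.

0.0680 M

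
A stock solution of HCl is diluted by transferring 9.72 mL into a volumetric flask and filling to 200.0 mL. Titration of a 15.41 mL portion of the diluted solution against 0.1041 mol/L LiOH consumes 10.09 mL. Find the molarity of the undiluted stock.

1.40 M

n(LiOH) = 0.1041 x 0.01009 = 0.001050 mol.
n(HCl) in the aliquot = 0.001050 mol.
[diluted HCl] = 0.001050 / 0.01541 = 0.06816 M.
Dilution factor = 200.0/9.720 = 20.58, so [stock] = 0.06816 x 20.58 = 1.40 M.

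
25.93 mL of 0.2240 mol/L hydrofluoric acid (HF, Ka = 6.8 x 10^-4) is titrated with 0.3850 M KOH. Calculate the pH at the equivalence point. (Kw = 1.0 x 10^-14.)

n(HF) = 0.2240 x 0.02593 = 0.005808 mol; V(KOH) at equivalence = 0.005808/0.3850 = 0.01509 L.
At equivalence all the acid is converted to F-; total volume = 0.02593 + 0.01509 = 0.04102 L, so [F-] = 0.005808/0.04102 = 0.1416 M.
Kb = Kw/Ka = 1.0e-14 / 6.8 x 10^-4 = 1.47e-11.
[OH^-] = sqrt(Kb x [F-]) = sqrt(1.47e-11 x 0.1416) = 1.44e-6 M.
pOH = 5.84, so pH = 14.00 - 5.84 = 8.16.

8.16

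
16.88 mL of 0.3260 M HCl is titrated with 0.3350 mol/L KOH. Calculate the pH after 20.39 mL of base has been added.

12.55

n(acid) = 0.3260 x 0.01688 = 0.005503 mol; n(KOH) added = 0.3350 x 0.02039 = 0.006831 mol.
Base is in excess by 0.006831 - 0.005503 = 0.001328 mol in a total volume of 0.03727 L.
[OH^-] = 0.001328/0.03727 = 0.03563 M, so pOH = 1.45 and pH = 14.00 - 1.45 = 12.55.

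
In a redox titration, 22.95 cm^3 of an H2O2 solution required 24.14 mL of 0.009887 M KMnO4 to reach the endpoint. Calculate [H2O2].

n(KMnO4) = 0.009887 x 0.02414 = 0.0002387 mol.
From the balanced equation, 2 mol KMnO4 reacts with 5 mol H2O2, so n(H2O2) = 0.0002387 x 5/2 = 0.0005967 mol.
[H2O2] = 0.0005967 / 0.02295 L = 0.0260 M.

0.0260 M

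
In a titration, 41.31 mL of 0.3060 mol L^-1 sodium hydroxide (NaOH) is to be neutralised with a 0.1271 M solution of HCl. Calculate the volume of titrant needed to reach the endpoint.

99.5 mL

n(NaOH) = 0.3060 mol/L x 0.04131 L = 0.01264 mol.
At equivalence n(HCl) = n(NaOH) = 0.01264 mol.
V(HCl) = 0.01264 / 0.1271 = 0.09946 L = 99.5 mL.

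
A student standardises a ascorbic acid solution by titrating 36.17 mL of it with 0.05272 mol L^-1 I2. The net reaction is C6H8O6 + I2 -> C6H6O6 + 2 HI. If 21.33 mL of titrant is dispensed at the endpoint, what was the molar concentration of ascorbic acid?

n(I2) = 0.05272 x 0.02133 = 0.001125 mol.
From the balanced equation, 1 mol I2 reacts with 1 mol ascorbic acid, so n(ascorbic acid) = 0.001125 x 1/1 = 0.001125 mol.
[ascorbic acid] = 0.001125 / 0.03617 L = 0.0311 M.

0.0311 M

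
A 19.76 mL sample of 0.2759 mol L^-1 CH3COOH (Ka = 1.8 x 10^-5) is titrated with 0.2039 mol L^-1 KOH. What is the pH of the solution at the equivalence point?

n(CH3COOH) = 0.2759 x 0.01976 = 0.005452 mol; V(KOH) at equivalence = 0.005452/0.2039 = 0.02674 L.
At equivalence all the acid is converted to CH3COO-; total volume = 0.01976 + 0.02674 = 0.04650 L, so [CH3COO-] = 0.005452/0.04650 = 0.1172 M.
Kb = Kw/Ka = 1.0e-14 / 1.8 x 10^-5 = 5.56e-10.
[OH^-] = sqrt(Kb x [CH3COO-]) = sqrt(5.56e-10 x 0.1172) = 8.07e-6 M.
pOH = 5.09, so pH = 14.00 - 5.09 = 8.91.

8.91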